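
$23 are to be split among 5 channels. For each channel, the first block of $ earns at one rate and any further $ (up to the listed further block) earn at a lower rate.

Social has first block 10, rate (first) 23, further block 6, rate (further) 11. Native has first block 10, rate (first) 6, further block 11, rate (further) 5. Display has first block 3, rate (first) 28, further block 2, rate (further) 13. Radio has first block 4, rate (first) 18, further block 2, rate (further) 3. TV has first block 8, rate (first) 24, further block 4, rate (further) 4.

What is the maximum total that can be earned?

542

Order all 10 blocks by rate: Display/first 28 > TV/first 24 > Social/first 23 > Radio/first 18 > Display/second 13 > Social/second 11 > Native/first 6 > Native/second 5 > TV/second 4 > Radio/second 3.
Display first at 28: fill all 3 ; 20 left.
TV/first (24): +8 ; 12 left.
Social first at 23: fill all 10 ; 2 left.
2 remain; put them into Radio first at 18.
Total = 28×3 + 24×8 + 23×10 + 18×2 = 542.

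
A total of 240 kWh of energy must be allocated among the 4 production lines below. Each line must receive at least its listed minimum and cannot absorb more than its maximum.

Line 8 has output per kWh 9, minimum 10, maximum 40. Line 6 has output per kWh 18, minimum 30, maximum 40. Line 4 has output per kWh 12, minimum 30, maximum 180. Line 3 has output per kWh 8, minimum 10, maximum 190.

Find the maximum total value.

Meeting every minimum uses 10+30+30+10 = 80 kWh, leaving 160.
Rank by output per kWh: Line 6 18 > Line 4 12 > Line 8 9 > Line 3 8.
Line 6 takes 10 more to reach its cap of 40 → 150 left.
Line 4: +150 to 180 (cap) → 0 left.
Total = 9×10 + 18×40 + 12×180 + 8×10 = 3050.

3050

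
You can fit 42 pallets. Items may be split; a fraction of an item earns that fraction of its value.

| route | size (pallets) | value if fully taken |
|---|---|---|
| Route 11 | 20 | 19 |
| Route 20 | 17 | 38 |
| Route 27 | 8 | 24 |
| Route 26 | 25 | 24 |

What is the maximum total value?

Rank by value-to-size ratio: Route 27 24/8≈3, Route 20 38/17≈2.24, Route 26 24/25≈0.96, Route 11 19/20≈0.95.
Take all of Route 27 (8 pallets, value 24) → 34 pallets left.
Route 20: take in full, 17 pallets for value 38 → 17 left.
Fill the last 17 pallets with part of Route 26: 17/25 of it earns 16.32.
Total value = 78.32.

78.32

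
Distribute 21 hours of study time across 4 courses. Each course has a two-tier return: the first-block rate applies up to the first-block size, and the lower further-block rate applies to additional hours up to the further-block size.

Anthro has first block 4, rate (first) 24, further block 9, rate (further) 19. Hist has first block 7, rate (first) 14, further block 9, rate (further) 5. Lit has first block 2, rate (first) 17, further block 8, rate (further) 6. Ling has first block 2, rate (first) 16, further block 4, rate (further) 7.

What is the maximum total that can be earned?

Order all 8 blocks by rate: Anthro/T1 24 > Anthro/T2 19 > Lit/T1 17 > Ling/T1 16 > Hist/T1 14 > Ling/T2 7 > Lit/T2 6 > Hist/T2 5.
Fill Anthro T1 block (4 at 24) → 17 left.
Fill Anthro T2 block (9 at 19) → 8 left.
Fill Lit T1 block (2 at 17) → 6 left.
Ling T1 at 16: fill all 2 → 4 left.
4 remain; put them into Hist T1 at 14.
Total = 24×4 + 19×9 + 17×2 + 16×2 + 14×4 = 389.

389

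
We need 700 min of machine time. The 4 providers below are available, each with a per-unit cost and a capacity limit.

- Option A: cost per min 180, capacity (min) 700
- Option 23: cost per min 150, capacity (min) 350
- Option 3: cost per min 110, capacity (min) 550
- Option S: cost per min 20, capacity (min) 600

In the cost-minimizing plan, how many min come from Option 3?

Fill from the cheapest provider first.
Take 600 from Option S at 20 → need 100 more.
Take 100 from Option 3 at 110 to finish.
Option 23, Option A: unused.

100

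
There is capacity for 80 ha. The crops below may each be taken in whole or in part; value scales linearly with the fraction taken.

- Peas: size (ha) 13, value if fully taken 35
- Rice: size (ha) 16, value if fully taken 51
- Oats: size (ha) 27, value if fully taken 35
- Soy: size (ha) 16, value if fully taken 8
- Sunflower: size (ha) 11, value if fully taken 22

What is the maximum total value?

Rank by value-to-size ratio: Rice 51/16≈3.19, Peas 35/13≈2.69, Sunflower 22/11≈2, Oats 35/27≈1.3, Soy 8/16≈0.5.
Rice: take in full, 16 ha for value 51 ; 64 left.
All 13 ha of Peas fit (value 35) ; 51 remain.
Take all of Sunflower (11 ha, value 22) ; 40 ha left.
Take all of Oats (27 ha, value 35) ; 13 ha left.
Only 13 ha remain; take 13/16 of Soy for value 8×13/16 = 6.5.
Total value = 149.5.

149.5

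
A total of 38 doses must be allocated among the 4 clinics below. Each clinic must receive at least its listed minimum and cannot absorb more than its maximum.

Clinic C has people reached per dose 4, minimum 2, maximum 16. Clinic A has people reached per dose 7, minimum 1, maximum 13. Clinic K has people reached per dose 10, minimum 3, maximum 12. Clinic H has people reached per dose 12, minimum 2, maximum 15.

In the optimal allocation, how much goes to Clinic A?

9

Meeting every minimum uses 2+1+3+2 = 8 doses, leaving 30.
Order the clinics by people reached per dose: Clinic H 12 > Clinic K 10 > Clinic A 7 > Clinic C 4.
Clinic H takes 13 more to reach its cap of 15 — 17 left.
Give Clinic K 9 more to hit its cap of 12 — 8 left.
Only 8 left; Clinic A takes them to reach 9.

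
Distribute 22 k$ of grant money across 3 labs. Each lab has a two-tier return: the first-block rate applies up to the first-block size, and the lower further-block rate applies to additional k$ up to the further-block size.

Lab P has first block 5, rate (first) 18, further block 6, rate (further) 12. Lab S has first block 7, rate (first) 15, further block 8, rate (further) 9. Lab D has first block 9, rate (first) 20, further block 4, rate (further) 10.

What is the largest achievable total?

Order all 6 blocks by rate: Lab D/first 20 > Lab P/first 18 > Lab S/first 15 > Lab P/second 12 > Lab D/second 10 > Lab S/second 9.
Lab D first at 20: fill all 9 → 13 left.
Lab P/first (18): +5 → 8 left.
Lab S/first (15): +7 → 1 left.
Lab P/second: +1 of 6 at 12; pool empty.
Total = 20×9 + 18×5 + 15×7 + 12×1 = 387.

387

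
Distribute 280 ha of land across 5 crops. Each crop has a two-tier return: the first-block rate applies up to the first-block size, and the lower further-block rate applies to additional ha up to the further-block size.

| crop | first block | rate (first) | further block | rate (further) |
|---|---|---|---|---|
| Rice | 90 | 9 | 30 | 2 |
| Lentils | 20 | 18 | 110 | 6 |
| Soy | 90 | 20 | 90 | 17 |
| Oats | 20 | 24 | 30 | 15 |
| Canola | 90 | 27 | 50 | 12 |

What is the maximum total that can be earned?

Order all 10 blocks by rate: Canola/T1 27 > Oats/T1 24 > Soy/T1 20 > Lentils/T1 18 > Soy/T2 17 > Oats/T2 15 > Canola/T2 12 > Rice/T1 9 > Lentils/T2 6 > Rice/T2 2.
Canola T1 at 27: fill all 90 ; 190 left.
Oats/T1 (24): +20 ; 170 left.
Soy T1 at 20: fill all 90 ; 80 left.
Lentils T1 at 18: fill all 20 ; 60 left.
60 remain; put them into Soy T2 at 17.
Total = 27×90 + 24×20 + 20×90 + 18×20 + 17×60 = 6090.

6090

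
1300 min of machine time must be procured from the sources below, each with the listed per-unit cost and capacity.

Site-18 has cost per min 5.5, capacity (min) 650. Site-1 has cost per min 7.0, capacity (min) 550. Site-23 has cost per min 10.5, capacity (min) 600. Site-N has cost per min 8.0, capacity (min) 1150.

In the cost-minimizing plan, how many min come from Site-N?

100

Fill from the cheapest source first.
Site-18 (5.5): use full 650 ; 650 min to go.
Take 550 from Site-1 at 7.0 ; need 100 more.
Site-N at 8.0: take 100 of its 1150 ; requirement met.
Site-23: unused.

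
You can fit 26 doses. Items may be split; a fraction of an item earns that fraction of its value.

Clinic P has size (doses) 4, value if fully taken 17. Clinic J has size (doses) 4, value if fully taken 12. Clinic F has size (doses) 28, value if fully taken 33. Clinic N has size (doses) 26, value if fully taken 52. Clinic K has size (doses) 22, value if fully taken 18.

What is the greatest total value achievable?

65

Rank by value-to-size ratio: Clinic P 17/4≈4.25, Clinic J 12/4≈3, Clinic N 52/26≈2, Clinic F 33/28≈1.18, Clinic K 18/22≈0.818.
All 4 doses of Clinic P fit (value 17) — 22 remain.
All 4 doses of Clinic J fit (value 12) — 18 remain.
18 doses left: a 18/26 share of Clinic N gives 52×18/26 = 36.
Total value = 65.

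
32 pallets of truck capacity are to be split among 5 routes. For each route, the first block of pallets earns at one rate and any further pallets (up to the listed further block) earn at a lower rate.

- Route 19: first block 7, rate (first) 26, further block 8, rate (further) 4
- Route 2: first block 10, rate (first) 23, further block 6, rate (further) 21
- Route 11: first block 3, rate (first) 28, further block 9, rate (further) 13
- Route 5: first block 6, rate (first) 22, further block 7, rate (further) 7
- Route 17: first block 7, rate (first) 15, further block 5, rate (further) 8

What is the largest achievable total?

Treat each block as its own option and order by rate: Route 11/tier1 28 > Route 19/tier1 26 > Route 2/tier1 23 > Route 5/tier1 22 > Route 2/tier2 21 > Route 17/tier1 15 > Route 11/tier2 13 > Route 17/tier2 8 > Route 5/tier2 7 > Route 19/tier2 4.
Route 11 tier1 at 28: fill all 3 ; 29 left.
Fill Route 19 tier1 block (7 at 26) ; 22 left.
Fill Route 2 tier1 block (10 at 23) ; 12 left.
Route 5/tier1 (22): +6 ; 6 left.
Route 2/tier2 (21): +6 ; 0 left.
Total = 28×3 + 26×7 + 23×10 + 22×6 + 21×6 = 754.

754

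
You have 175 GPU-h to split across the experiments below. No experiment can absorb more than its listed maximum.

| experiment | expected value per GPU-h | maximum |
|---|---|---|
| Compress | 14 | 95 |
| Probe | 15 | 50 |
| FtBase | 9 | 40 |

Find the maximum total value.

Order the experiments by expected value per GPU-h: Probe 15 > Compress 14 > FtBase 9.
Probe takes 50 to reach its cap of 50 — 125 left.
Give Compress 95 to hit its cap of 95 — 30 left.
Only 30 left; FtBase takes them to reach 30.
Total = 14×95 + 15×50 + 9×30 = 2350.

2350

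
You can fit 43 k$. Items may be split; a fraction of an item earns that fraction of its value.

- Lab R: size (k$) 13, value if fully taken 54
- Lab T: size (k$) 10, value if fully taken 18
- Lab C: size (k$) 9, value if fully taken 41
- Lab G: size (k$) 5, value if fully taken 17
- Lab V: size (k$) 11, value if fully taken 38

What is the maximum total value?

159

Rank by value-to-size ratio: Lab C 41/9≈4.56, Lab R 54/13≈4.15, Lab V 38/11≈3.45, Lab G 17/5≈3.4, Lab T 18/10≈1.8.
All 9 k$ of Lab C fit (value 41) — 34 remain.
Take all of Lab R (13 k$, value 54) — 21 k$ left.
All 11 k$ of Lab V fit (value 38) — 10 remain.
Take all of Lab G (5 k$, value 17) — 5 k$ left.
Fill the last 5 k$ with part of Lab T: 5/10 of it earns 9.
Total value = 159.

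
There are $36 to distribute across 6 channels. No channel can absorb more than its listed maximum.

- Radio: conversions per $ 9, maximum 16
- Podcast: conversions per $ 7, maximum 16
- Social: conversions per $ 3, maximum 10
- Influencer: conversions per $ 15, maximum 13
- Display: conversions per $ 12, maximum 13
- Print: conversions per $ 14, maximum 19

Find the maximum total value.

509

Rank by conversions per $: Influencer 15 > Print 14 > Display 12 > Radio 9 > Podcast 7 > Social 3.
Give Influencer 13 to hit its cap of 13 ; 23 left.
Print takes 19 to reach its cap of 19 ; 4 left.
Display has room for 13 but only 4 remain, so it gets 4.
Total = 15×13 + 12×4 + 14×19 = 509.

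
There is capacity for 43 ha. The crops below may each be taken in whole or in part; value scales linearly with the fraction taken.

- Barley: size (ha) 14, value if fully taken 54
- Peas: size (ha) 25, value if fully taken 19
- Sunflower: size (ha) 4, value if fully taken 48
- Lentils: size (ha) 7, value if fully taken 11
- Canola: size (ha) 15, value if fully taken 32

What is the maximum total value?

147.28

Sort by value density: Sunflower 48/4≈12, Barley 54/14≈3.86, Canola 32/15≈2.13, Lentils 11/7≈1.57, Peas 19/25≈0.76.
All 4 ha of Sunflower fit (value 48) ; 39 remain.
Barley: take in full, 14 ha for value 54 ; 25 left.
Take all of Canola (15 ha, value 32) ; 10 ha left.
Take all of Lentils (7 ha, value 11) ; 3 ha left.
Fill the last 3 ha with part of Peas: 3/25 of it earns 2.28.
Total value = 147.28.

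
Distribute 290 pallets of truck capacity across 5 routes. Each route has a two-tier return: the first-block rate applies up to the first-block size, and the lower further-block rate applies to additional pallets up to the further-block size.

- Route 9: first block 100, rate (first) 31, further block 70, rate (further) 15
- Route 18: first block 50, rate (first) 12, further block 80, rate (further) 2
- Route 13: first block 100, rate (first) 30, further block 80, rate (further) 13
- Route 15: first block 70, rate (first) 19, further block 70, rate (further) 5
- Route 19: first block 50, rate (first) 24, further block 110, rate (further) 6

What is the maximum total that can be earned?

8060

Treat each block as its own option and order by rate: Route 9/tier1 31 > Route 13/tier1 30 > Route 19/tier1 24 > Route 15/tier1 19 > Route 9/tier2 15 > Route 13/tier2 13 > Route 18/tier1 12 > Route 19/tier2 6 > Route 15/tier2 5 > Route 18/tier2 2.
Route 9/tier1 (31): +100 — 190 left.
Fill Route 13 tier1 block (100 at 30) — 90 left.
Route 19 tier1 at 24: fill all 50 — 40 left.
Route 15 tier1 at 19: only 40 left, fill 40.
Total = 31×100 + 30×100 + 24×50 + 19×40 = 8060.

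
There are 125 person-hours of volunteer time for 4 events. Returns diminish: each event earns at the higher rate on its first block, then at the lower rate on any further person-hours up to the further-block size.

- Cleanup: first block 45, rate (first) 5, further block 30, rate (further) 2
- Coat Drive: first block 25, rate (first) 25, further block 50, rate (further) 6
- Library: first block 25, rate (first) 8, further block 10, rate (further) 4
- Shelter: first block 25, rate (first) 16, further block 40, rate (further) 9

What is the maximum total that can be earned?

Order all 8 blocks by rate: Coat Drive/tier1 25 > Shelter/tier1 16 > Shelter/tier2 9 > Library/tier1 8 > Coat Drive/tier2 6 > Cleanup/tier1 5 > Library/tier2 4 > Cleanup/tier2 2.
Coat Drive/tier1 (25): +25 ; 100 left.
Shelter tier1 at 16: fill all 25 ; 75 left.
Shelter/tier2 (9): +40 ; 35 left.
Library tier1 at 8: fill all 25 ; 10 left.
10 remain; put them into Coat Drive tier2 at 6.
Total = 25×25 + 16×25 + 9×40 + 8×25 + 6×10 = 1645.

1645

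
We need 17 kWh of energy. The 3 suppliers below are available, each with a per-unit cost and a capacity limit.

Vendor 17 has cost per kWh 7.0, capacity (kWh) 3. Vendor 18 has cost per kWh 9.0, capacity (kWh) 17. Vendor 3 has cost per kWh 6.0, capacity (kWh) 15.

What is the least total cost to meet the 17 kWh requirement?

Fill from the cheapest supplier first.
Vendor 3 (6.0): use full 15 — 2 kWh to go.
Vendor 17 at 7.0: take 2 of its 3 — requirement met.
Vendor 18: unused.
Cost = 15×6.0 + 2×7.0 = 104.

104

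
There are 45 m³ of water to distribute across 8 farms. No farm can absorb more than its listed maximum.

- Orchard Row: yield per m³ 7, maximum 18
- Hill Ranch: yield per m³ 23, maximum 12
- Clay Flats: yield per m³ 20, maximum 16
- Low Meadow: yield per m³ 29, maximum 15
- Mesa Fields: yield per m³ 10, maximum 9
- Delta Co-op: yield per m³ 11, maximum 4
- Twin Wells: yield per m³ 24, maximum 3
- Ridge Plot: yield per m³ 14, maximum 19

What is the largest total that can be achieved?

Order the farms by yield per m³: Low Meadow 29 > Twin Wells 24 > Hill Ranch 23 > Clay Flats 20 > Ridge Plot 14 > Delta Co-op 11 > Mesa Fields 10 > Orchard Row 7.
Low Meadow: +15 to 15 (cap) ; 30 left.
Twin Wells: +3 to 3 (cap) ; 27 left.
Hill Ranch takes 12 to reach its cap of 12 ; 15 left.
Clay Flats: +15 (room for 16) → 15. Pool exhausted.
Total = 23×12 + 20×15 + 29×15 + 24×3 = 1083.

1083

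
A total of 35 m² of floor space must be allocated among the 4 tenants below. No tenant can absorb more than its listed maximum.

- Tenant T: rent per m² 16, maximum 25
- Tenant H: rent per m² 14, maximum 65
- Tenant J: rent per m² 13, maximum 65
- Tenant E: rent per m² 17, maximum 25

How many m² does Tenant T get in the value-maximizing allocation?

Highest rent per m² first: Tenant E 17 > Tenant T 16 > Tenant H 14 > Tenant J 13.
Give Tenant E 25 to hit its cap of 25 → 10 left.
Tenant T: +10 (room for 25) → 10. Pool exhausted.

10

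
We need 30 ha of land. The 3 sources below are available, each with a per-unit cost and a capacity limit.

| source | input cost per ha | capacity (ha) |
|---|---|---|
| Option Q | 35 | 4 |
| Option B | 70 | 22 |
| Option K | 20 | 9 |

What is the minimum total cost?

1510

Cheapest first:
Option K (20): use full 9 → 21 ha to go.
Take 4 from Option Q at 35 → need 17 more.
Option B at 70: take 17 of its 22 → requirement met.
Cost = 9×20 + 4×35 + 17×70 = 1510.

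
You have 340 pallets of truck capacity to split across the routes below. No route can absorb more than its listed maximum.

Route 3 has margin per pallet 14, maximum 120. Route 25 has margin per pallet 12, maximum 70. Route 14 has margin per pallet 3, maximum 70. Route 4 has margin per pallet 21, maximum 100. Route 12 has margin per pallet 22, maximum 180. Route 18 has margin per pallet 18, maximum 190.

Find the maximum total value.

7140

Order the routes by margin per pallet: Route 12 22 > Route 4 21 > Route 18 18 > Route 3 14 > Route 25 12 > Route 14 3.
Route 12 takes 180 to reach its cap of 180 — 160 left.
Give Route 4 100 to hit its cap of 100 — 60 left.
Route 18 has room for 190 but only 60 remain, so it gets 60.
Total = 21×100 + 22×180 + 18×60 = 7140.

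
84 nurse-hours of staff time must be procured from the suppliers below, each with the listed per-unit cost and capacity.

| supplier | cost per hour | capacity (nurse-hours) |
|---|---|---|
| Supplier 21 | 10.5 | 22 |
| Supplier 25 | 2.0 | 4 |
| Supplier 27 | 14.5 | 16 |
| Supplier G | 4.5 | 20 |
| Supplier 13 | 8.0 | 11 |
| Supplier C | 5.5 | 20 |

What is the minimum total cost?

628.5

Fill from the cheapest supplier first.
Take 4 from Supplier 25 at 2.0 — need 80 more.
Take 20 from Supplier G at 4.5 — need 60 more.
Supplier C at 5.5: take all 20 nurse-hours — 40 still needed.
Supplier 13 at 8.0: take all 11 nurse-hours — 29 still needed.
Take 22 from Supplier 21 at 10.5 — need 7 more.
Supplier 27 (14.5): take the remaining 7 — done.
Cost = 4×2.0 + 20×4.5 + 20×5.5 + 11×8.0 + 22×10.5 + 7×14.5 = 628.5.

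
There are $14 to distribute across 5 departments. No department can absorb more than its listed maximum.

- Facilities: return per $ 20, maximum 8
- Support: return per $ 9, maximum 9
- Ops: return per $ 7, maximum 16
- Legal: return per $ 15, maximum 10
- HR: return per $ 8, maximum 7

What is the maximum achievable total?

250

Highest return per $ first: Facilities 20 > Legal 15 > Support 9 > HR 8 > Ops 7.
Facilities takes 8 to reach its cap of 8 → 6 left.
Legal has room for 10 but only 6 remain, so it gets 6.
Total = 20×8 + 15×6 = 250.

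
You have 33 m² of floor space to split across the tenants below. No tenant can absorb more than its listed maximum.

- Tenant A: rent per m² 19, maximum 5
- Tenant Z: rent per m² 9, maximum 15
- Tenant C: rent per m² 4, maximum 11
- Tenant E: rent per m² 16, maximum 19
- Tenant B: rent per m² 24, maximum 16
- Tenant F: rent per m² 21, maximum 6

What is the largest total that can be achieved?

701

Rank by rent per m²: Tenant B 24 > Tenant F 21 > Tenant A 19 > Tenant E 16 > Tenant Z 9 > Tenant C 4.
Give Tenant B 16 to hit its cap of 16 → 17 left.
Give Tenant F 6 to hit its cap of 6 → 11 left.
Give Tenant A 5 to hit its cap of 5 → 6 left.
Only 6 left; Tenant E takes them to reach 6.
Total = 19×5 + 16×6 + 24×16 + 21×6 = 701.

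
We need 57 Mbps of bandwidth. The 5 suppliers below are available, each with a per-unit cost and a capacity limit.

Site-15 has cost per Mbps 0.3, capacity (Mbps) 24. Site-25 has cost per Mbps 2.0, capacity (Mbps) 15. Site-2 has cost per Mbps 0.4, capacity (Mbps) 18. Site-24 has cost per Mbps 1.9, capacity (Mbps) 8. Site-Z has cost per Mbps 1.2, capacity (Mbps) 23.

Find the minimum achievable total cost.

Fill from the cheapest supplier first.
Site-15 (0.3): use full 24 → 33 Mbps to go.
Site-2 at 0.4: take all 18 Mbps → 15 still needed.
Take 15 from Site-Z at 1.2 to finish.
Site-24, Site-25: unused.
Cost = 24×0.3 + 18×0.4 + 15×1.2 = 32.4.

32.4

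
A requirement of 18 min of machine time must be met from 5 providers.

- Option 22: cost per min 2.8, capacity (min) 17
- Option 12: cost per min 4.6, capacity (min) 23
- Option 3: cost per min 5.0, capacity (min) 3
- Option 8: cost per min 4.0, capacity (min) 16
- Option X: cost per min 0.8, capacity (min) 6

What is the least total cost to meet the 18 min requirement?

Use providers in increasing cost order.
Option X at 0.8: take all 6 min → 12 still needed.
Option 22 at 2.8: take 12 of its 17 → requirement met.
Option 8, Option 12, Option 3: unused.
Cost = 6×0.8 + 12×2.8 = 38.4.

38.4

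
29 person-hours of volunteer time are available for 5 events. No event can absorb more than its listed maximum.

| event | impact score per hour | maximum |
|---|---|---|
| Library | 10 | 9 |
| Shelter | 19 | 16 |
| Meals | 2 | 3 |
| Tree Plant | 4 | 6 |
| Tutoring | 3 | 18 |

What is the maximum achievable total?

410

Order the events by impact score per hour: Shelter 19 > Library 10 > Tree Plant 4 > Tutoring 3 > Meals 2.
Shelter takes 16 to reach its cap of 16 → 13 left.
Library takes 9 to reach its cap of 9 → 4 left.
Tree Plant has room for 6 but only 4 remain, so it gets 4.
Total = 10×9 + 19×16 + 4×4 = 410.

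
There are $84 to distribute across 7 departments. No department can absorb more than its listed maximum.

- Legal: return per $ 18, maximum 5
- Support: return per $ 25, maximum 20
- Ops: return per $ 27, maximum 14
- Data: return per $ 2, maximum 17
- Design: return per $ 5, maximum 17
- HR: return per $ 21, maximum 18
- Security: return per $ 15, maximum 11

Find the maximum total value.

1591

Order the departments by return per $: Ops 27 > Support 25 > HR 21 > Legal 18 > Security 15 > Design 5 > Data 2.
Ops takes 14 to reach its cap of 14 ; 70 left.
Give Support 20 to hit its cap of 20 ; 50 left.
Give HR 18 to hit its cap of 18 ; 32 left.
Legal: +5 to 5 (cap) ; 27 left.
Give Security 11 to hit its cap of 11 ; 16 left.
Design: +16 (room for 17) → 16. Pool exhausted.
Total = 18×5 + 25×20 + 27×14 + 5×16 + 21×18 + 15×11 = 1591.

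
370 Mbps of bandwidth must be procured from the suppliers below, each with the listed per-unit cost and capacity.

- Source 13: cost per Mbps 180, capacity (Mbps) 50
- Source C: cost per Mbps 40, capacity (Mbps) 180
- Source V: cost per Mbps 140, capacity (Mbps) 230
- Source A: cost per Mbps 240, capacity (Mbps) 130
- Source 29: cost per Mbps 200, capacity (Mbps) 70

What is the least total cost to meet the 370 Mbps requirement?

33800

Use suppliers in increasing cost order.
Source C (40): use full 180 ; 190 Mbps to go.
Source V (140): take the remaining 190 ; done.
Source 13, Source 29, Source A: unused.
Cost = 180×40 + 190×140 = 33800.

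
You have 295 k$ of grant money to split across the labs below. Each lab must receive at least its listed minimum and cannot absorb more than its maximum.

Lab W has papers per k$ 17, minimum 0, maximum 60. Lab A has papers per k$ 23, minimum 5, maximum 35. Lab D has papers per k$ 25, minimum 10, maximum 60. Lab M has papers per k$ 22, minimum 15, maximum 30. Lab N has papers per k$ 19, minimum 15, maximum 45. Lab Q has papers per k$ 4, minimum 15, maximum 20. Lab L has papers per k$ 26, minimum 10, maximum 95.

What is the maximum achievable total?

Meeting every minimum uses 0+5+10+15+15+15+10 = 70 k$, leaving 225.
Highest papers per k$ first: Lab L 26 > Lab D 25 > Lab A 23 > Lab M 22 > Lab N 19 > Lab W 17 > Lab Q 4.
Lab L takes 85 more to reach its cap of 95 → 140 left.
Lab D takes 50 more to reach its cap of 60 → 90 left.
Give Lab A 30 more to hit its cap of 35 → 60 left.
Lab M takes 15 more to reach its cap of 30 → 45 left.
Lab N takes 30 more to reach its cap of 45 → 15 left.
Lab W: +15 (room for 60) → 15. Pool exhausted.
Total = 17×15 + 23×35 + 25×60 + 22×30 + 19×45 + 4×15 + 26×95 = 6605.

6605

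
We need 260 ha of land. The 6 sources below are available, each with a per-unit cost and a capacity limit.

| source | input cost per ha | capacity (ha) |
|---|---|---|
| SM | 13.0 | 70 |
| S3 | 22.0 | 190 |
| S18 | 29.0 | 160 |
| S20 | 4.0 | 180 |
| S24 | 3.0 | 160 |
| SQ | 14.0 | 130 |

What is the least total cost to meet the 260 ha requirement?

Use sources in increasing cost order.
S24 (3.0): use full 160 — 100 ha to go.
S20 (4.0): take the remaining 100 — done.
SM, SQ, S3, S18: unused.
Cost = 160×3.0 + 100×4.0 = 880.

880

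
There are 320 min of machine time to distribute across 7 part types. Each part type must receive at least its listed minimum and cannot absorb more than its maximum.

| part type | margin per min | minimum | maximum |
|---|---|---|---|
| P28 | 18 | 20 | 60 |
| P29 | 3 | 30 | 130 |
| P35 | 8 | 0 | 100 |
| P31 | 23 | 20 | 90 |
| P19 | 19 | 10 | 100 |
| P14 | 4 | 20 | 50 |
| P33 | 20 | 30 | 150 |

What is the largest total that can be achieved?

Meeting every minimum uses 20+30+0+20+10+20+30 = 130 min, leaving 190.
Order the part types by margin per min: P31 23 > P33 20 > P19 19 > P28 18 > P35 8 > P14 4 > P29 3.
P31 takes 70 more to reach its cap of 90 — 120 left.
P33 takes 120 more to reach its cap of 150 — 0 left.
Total = 18×20 + 3×30 + 23×90 + 19×10 + 4×20 + 20×150 = 5790.

5790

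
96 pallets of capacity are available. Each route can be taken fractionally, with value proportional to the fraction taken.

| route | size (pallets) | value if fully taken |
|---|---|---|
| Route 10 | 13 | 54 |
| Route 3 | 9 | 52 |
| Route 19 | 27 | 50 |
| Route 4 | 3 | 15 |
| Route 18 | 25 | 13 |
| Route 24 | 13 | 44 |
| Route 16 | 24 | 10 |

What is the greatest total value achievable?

Sort by value density: Route 3 52/9≈5.78, Route 4 15/3≈5, Route 10 54/13≈4.15, Route 24 44/13≈3.38, Route 19 50/27≈1.85, Route 18 13/25≈0.52, Route 16 10/24≈0.417.
Take all of Route 3 (9 pallets, value 52) — 87 pallets left.
Route 4: take in full, 3 pallets for value 15 — 84 left.
Take all of Route 10 (13 pallets, value 54) — 71 pallets left.
All 13 pallets of Route 24 fit (value 44) — 58 remain.
Route 19: take in full, 27 pallets for value 50 — 31 left.
Take all of Route 18 (25 pallets, value 13) — 6 pallets left.
6 pallets left: a 6/24 share of Route 16 gives 10×6/24 = 2.5.
Total value = 230.5.

230.5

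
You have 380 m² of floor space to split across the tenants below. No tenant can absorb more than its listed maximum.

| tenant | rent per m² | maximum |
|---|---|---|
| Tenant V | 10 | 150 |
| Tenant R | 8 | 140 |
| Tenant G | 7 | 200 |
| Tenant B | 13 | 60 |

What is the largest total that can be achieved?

3610

Highest rent per m² first: Tenant B 13 > Tenant V 10 > Tenant R 8 > Tenant G 7.
Tenant B: +60 to 60 (cap) — 320 left.
Give Tenant V 150 to hit its cap of 150 — 170 left.
Give Tenant R 140 to hit its cap of 140 — 30 left.
Tenant G has room for 200 but only 30 remain, so it gets 30.
Total = 10×150 + 8×140 + 7×30 + 13×60 = 3610.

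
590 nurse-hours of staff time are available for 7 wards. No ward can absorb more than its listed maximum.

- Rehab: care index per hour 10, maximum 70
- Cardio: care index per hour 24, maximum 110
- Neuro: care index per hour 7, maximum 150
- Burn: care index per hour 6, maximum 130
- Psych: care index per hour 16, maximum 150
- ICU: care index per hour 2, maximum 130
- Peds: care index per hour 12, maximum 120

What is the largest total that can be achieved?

Order the wards by care index per hour: Cardio 24 > Psych 16 > Peds 12 > Rehab 10 > Neuro 7 > Burn 6 > ICU 2.
Cardio: +110 to 110 (cap) ; 480 left.
Psych takes 150 to reach its cap of 150 ; 330 left.
Peds: +120 to 120 (cap) ; 210 left.
Rehab: +70 to 70 (cap) ; 140 left.
Only 140 left; Neuro takes them to reach 140.
Total = 10×70 + 24×110 + 7×140 + 16×150 + 12×120 = 8160.

8160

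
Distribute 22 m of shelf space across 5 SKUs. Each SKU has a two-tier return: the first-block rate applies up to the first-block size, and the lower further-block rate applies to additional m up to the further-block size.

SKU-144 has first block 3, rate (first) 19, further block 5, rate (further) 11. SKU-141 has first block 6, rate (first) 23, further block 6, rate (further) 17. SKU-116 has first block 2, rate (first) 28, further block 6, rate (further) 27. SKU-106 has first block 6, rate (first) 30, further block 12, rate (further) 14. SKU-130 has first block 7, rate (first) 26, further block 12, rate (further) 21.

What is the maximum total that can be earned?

603

Treat each block as its own option and order by rate: SKU-106/T1 30 > SKU-116/T1 28 > SKU-116/T2 27 > SKU-130/T1 26 > SKU-141/T1 23 > SKU-130/T2 21 > SKU-144/T1 19 > SKU-141/T2 17 > SKU-106/T2 14 > SKU-144/T2 11.
SKU-106/T1 (30): +6 — 16 left.
Fill SKU-116 T1 block (2 at 28) — 14 left.
SKU-116/T2 (27): +6 — 8 left.
SKU-130 T1 at 26: fill all 7 — 1 left.
SKU-141/T1: +1 of 6 at 23; pool empty.
Total = 30×6 + 28×2 + 27×6 + 26×7 + 23×1 = 603.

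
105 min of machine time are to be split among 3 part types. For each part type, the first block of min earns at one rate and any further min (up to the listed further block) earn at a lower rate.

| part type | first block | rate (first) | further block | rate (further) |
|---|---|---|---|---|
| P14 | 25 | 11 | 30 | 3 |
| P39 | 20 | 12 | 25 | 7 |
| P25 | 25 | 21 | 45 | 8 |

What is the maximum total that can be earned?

1320

Treat each block as its own option and order by rate: P25/T1 21 > P39/T1 12 > P14/T1 11 > P25/T2 8 > P39/T2 7 > P14/T2 3.
P25/T1 (21): +25 → 80 left.
P39 T1 at 12: fill all 20 → 60 left.
Fill P14 T1 block (25 at 11) → 35 left.
35 remain; put them into P25 T2 at 8.
Total = 21×25 + 12×20 + 11×25 + 8×35 = 1320.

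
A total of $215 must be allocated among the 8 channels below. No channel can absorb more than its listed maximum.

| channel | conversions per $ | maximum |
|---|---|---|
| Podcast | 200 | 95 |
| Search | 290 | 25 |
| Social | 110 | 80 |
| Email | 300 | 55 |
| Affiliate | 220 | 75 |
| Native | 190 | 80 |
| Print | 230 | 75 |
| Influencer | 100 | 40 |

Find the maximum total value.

Highest conversions per $ first: Email 300 > Search 290 > Print 230 > Affiliate 220 > Podcast 200 > Native 190 > Social 110 > Influencer 100.
Email takes 55 to reach its cap of 55 — 160 left.
Search: +25 to 25 (cap) — 135 left.
Print: +75 to 75 (cap) — 60 left.
Only 60 left; Affiliate takes them to reach 60.
Total = 290×25 + 300×55 + 220×60 + 230×75 = 54200.

54200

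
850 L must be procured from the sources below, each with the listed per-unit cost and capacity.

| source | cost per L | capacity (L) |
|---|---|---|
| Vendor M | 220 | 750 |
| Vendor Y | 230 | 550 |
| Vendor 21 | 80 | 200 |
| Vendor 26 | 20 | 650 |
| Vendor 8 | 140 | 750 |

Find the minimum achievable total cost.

29000

Fill from the cheapest source first.
Vendor 26 at 20: take all 650 L ; 200 still needed.
Vendor 21 at 80: take all 200 L ; 0 still needed.
Vendor 8, Vendor M, Vendor Y: unused.
Cost = 650×20 + 200×80 = 29000.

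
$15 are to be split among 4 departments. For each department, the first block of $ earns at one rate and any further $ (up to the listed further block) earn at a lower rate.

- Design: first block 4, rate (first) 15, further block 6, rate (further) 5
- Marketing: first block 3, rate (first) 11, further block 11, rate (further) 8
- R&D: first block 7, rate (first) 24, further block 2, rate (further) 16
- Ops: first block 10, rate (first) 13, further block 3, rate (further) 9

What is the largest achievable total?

Rank every tier by rate: R&D/first 24 > R&D/second 16 > Design/first 15 > Ops/first 13 > Marketing/first 11 > Ops/second 9 > Marketing/second 8 > Design/second 5.
Fill R&D first block (7 at 24) — 8 left.
Fill R&D second block (2 at 16) — 6 left.
Fill Design first block (4 at 15) — 2 left.
Ops/first: +2 of 10 at 13; pool empty.
Total = 24×7 + 16×2 + 15×4 + 13×2 = 286.

286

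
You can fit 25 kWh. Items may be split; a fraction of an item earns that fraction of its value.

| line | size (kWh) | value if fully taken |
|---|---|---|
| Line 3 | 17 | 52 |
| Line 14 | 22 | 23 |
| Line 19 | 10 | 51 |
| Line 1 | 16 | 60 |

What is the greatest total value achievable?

107.25

Sort by value density: Line 19 51/10≈5.1, Line 1 60/16≈3.75, Line 3 52/17≈3.06, Line 14 23/22≈1.05.
Line 19: take in full, 10 kWh for value 51 ; 15 left.
Fill the last 15 kWh with part of Line 1: 15/16 of it earns 56.25.
Total value = 107.25.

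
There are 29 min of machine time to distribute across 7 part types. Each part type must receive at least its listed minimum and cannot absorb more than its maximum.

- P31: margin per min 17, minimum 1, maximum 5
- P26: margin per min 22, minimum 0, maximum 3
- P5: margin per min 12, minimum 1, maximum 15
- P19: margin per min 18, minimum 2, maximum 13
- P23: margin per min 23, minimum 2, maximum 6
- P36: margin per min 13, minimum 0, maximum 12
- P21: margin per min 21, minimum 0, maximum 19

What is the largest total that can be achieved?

Meeting every minimum uses 1+0+1+2+2+0+0 = 6 min, leaving 23.
Highest margin per min first: P23 23 > P26 22 > P21 21 > P19 18 > P31 17 > P36 13 > P5 12.
Give P23 4 more to hit its cap of 6 ; 19 left.
P26: +3 to 3 (cap) ; 16 left.
P21: +16 (room for 19) → 16. Pool exhausted.
Total = 17×1 + 22×3 + 12×1 + 18×2 + 23×6 + 21×16 = 605.

605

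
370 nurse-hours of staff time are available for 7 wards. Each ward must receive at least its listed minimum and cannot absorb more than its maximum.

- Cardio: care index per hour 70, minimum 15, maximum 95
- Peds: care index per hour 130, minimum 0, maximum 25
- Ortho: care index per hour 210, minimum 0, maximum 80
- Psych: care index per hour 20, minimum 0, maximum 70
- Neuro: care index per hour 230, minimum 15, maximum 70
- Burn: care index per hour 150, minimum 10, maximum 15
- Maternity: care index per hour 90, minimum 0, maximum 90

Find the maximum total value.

Meeting every minimum uses 15+0+0+0+15+10+0 = 40 nurse-hours, leaving 330.
Highest care index per hour first: Neuro 230 > Ortho 210 > Burn 150 > Peds 130 > Maternity 90 > Cardio 70 > Psych 20.
Neuro: +55 to 70 (cap) → 275 left.
Ortho takes 80 more to reach its cap of 80 → 195 left.
Burn: +5 to 15 (cap) → 190 left.
Peds: +25 to 25 (cap) → 165 left.
Maternity takes 90 more to reach its cap of 90 → 75 left.
Cardio: +75 (room for 80) → 90. Pool exhausted.
Total = 70×90 + 130×25 + 210×80 + 230×70 + 150×15 + 90×90 = 52800.

52800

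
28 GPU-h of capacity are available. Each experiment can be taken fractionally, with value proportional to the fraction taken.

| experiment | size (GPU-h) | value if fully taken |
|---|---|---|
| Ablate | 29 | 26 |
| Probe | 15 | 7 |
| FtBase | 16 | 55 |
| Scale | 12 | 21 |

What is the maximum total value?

76

Rank by value-to-size ratio: FtBase 55/16≈3.44, Scale 21/12≈1.75, Ablate 26/29≈0.897, Probe 7/15≈0.467.
FtBase: take in full, 16 GPU-h for value 55 ; 12 left.
Scale: take in full, 12 GPU-h for value 21 ; 0 left.
Total value = 76.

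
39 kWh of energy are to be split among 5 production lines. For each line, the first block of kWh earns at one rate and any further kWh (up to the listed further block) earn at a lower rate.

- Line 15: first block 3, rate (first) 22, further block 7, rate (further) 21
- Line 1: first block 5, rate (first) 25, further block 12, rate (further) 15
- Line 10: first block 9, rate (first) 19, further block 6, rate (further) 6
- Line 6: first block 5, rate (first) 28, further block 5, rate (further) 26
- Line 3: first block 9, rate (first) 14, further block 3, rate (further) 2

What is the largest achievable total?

854

Treat each block as its own option and order by rate: Line 6/tier1 28 > Line 6/tier2 26 > Line 1/tier1 25 > Line 15/tier1 22 > Line 15/tier2 21 > Line 10/tier1 19 > Line 1/tier2 15 > Line 3/tier1 14 > Line 10/tier2 6 > Line 3/tier2 2.
Line 6 tier1 at 28: fill all 5 — 34 left.
Line 6 tier2 at 26: fill all 5 — 29 left.
Line 1 tier1 at 25: fill all 5 — 24 left.
Line 15 tier1 at 22: fill all 3 — 21 left.
Fill Line 15 tier2 block (7 at 21) — 14 left.
Fill Line 10 tier1 block (9 at 19) — 5 left.
5 remain; put them into Line 1 tier2 at 15.
Total = 28×5 + 26×5 + 25×5 + 22×3 + 21×7 + 19×9 + 15×5 = 854.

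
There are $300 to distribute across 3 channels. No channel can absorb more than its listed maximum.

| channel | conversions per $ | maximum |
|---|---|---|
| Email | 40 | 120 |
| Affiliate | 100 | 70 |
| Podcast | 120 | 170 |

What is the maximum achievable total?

Order the channels by conversions per $: Podcast 120 > Affiliate 100 > Email 40.
Give Podcast 170 to hit its cap of 170 — 130 left.
Affiliate: +70 to 70 (cap) — 60 left.
Email: +60 (room for 120) → 60. Pool exhausted.
Total = 40×60 + 100×70 + 120×170 = 29800.

29800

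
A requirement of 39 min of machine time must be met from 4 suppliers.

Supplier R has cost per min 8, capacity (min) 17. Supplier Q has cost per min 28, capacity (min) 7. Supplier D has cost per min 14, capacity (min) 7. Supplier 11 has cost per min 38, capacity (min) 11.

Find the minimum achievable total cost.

734

Fill from the cheapest supplier first.
Supplier R at 8: take all 17 min — 22 still needed.
Supplier D (14): use full 7 — 15 min to go.
Take 7 from Supplier Q at 28 — need 8 more.
Take 8 from Supplier 11 at 38 to finish.
Cost = 17×8 + 7×14 + 7×28 + 8×38 = 734.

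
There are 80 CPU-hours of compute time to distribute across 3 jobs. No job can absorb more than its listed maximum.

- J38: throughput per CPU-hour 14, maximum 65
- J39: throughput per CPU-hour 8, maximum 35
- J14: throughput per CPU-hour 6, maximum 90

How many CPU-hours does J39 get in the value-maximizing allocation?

15

Order the jobs by throughput per CPU-hour: J38 14 > J39 8 > J14 6.
J38: +65 to 65 (cap) → 15 left.
J39 has room for 35 but only 15 remain, so it gets 15.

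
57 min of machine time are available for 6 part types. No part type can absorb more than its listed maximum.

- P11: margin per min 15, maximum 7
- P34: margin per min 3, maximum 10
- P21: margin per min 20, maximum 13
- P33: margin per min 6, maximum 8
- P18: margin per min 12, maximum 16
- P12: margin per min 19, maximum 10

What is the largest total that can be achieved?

Highest margin per min first: P21 20 > P12 19 > P11 15 > P18 12 > P33 6 > P34 3.
P21: +13 to 13 (cap) ; 44 left.
Give P12 10 to hit its cap of 10 ; 34 left.
Give P11 7 to hit its cap of 7 ; 27 left.
P18 takes 16 to reach its cap of 16 ; 11 left.
Give P33 8 to hit its cap of 8 ; 3 left.
P34 has room for 10 but only 3 remain, so it gets 3.
Total = 15×7 + 3×3 + 20×13 + 6×8 + 12×16 + 19×10 = 804.

804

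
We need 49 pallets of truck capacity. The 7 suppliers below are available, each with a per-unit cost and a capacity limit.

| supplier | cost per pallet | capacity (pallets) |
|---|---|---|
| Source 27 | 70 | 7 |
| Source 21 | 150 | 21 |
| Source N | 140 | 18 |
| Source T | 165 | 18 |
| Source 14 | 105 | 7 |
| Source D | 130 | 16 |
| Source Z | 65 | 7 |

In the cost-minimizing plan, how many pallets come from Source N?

Use suppliers in increasing cost order.
Source Z at 65: take all 7 pallets — 42 still needed.
Source 27 (70): use full 7 — 35 pallets to go.
Source 14 (105): use full 7 — 28 pallets to go.
Take 16 from Source D at 130 — need 12 more.
Source N (140): take the remaining 12 — done.
Source 21, Source T: unused.

12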